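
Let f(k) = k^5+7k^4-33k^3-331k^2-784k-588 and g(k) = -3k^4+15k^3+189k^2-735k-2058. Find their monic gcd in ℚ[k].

Apply the Euclidean algorithm:
  k^5+7k^4-33k^3-331k^2-784k-588 = (-(1/3)k-4)(-3k^4+15k^3+189k^2-735k-2058) + (90k^3+180k^2-4410k-8820)
  -3k^4+15k^3+189k^2-735k-2058 = (-(1/30)k+7/30)(90k^3+180k^2-4410k-8820) + (0)
Last nonzero remainder: 90k^3+180k^2-4410k-8820. Dividing through by 90 gives the monic gcd k^3+2k^2-49k-98.

k^3+2k^2-49k-98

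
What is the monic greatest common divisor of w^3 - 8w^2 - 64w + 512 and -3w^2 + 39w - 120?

w - 8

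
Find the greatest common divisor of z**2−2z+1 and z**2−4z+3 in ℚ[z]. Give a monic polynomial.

z−1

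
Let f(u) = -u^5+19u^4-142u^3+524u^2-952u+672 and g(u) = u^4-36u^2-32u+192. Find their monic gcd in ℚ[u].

u^2-8u+12

By polynomial division,
  -u^5+19u^4-142u^3+524u^2-952u+672 = (-u+19)(u^4-36u^2-32u+192) + (-178u^3+1176u^2-152u-2976)
  u^4-36u^2-32u+192 = (-(1/178)u-294/7921)(-178u^3+1176u^2-152u-2976) + ((53824/7921)u^2-(430592/7921)u+645888/7921)
  -178u^3+1176u^2-152u-2976 = (-(704969/26912)u-245551/6728)((53824/7921)u^2-(430592/7921)u+645888/7921) + (0)
Last nonzero remainder: (53824/7921)u^2-(430592/7921)u+645888/7921. Dividing through by 53824/7921 gives the monic gcd u^2-8u+12.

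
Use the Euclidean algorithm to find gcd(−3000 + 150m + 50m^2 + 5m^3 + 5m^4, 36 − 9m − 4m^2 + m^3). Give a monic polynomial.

By polynomial division,
  5m^4 + 5m^3 + 50m^2 + 150m − 3000 = (5m + 25)(m^3 − 4m^2 − 9m + 36) + (195m^2 + 195m − 3900)
  m^3 − 4m^2 − 9m + 36 = ((1/195)m − 1/39)(195m^2 + 195m − 3900) + (16m − 64)
  195m^2 + 195m − 3900 = ((195/16)m + 975/16)(16m − 64) + (0)
Last nonzero remainder: 16m − 64. Dividing through by 16 gives the monic gcd m − 4.

−4 + m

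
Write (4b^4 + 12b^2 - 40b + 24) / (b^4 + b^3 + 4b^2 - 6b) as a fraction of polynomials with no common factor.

(4b - 4)/(b)

Apply the Euclidean algorithm:
  4b^4 + 12b^2 - 40b + 24 = (4)(b^4 + b^3 + 4b^2 - 6b) + (-4b^3 - 4b^2 - 16b + 24)
  b^4 + b^3 + 4b^2 - 6b = (-(1/4)b)(-4b^3 - 4b^2 - 16b + 24) + (0)
Last nonzero remainder: -4b^3 - 4b^2 - 16b + 24. Dividing through by -4 gives the monic gcd b^3 + b^2 + 4b - 6.
Cancel b^3 + b^2 + 4b - 6 from numerator and denominator to get the reduced form.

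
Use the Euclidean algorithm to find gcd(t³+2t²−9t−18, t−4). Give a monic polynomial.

1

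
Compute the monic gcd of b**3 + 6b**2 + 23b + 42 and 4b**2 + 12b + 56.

Apply the Euclidean algorithm:
  b**3 + 6b**2 + 23b + 42 = ((1/4)b + 3/4)(4b**2 + 12b + 56) + (0)
Last nonzero remainder: 4b**2 + 12b + 56. Dividing through by 4 gives the monic gcd b**2 + 3b + 14.

b**2 + 3b + 14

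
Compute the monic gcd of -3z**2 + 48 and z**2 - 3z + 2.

Repeated division with remainder:
  -3z**2 + 48 = (-3)(z**2 - 3z + 2) + (-9z + 54)
  z**2 - 3z + 2 = (-(1/9)z - 1/3)(-9z + 54) + (20)
  -9z + 54 = (-(9/20)z + 27/10)(20) + (0)
The last nonzero remainder is the constant 20, so the polynomials are coprime and gcd = 1.

1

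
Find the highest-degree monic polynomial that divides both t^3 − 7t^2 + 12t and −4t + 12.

Euclidean algorithm in ℚ[t]:
  t^3 − 7t^2 + 12t = (−(1/4)t^2 + t)(−4t + 12) + (0)
Last nonzero remainder: −4t + 12. Dividing through by −4 gives the monic gcd t − 3.

t − 3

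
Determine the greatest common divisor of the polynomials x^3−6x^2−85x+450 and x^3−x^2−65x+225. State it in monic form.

Repeated division with remainder:
  x^3−6x^2−85x+450 = (x^3−x^2−65x+225) + (−5x^2−20x+225)
  x^3−x^2−65x+225 = (−(1/5)x+1)(−5x^2−20x+225) + (0)
Last nonzero remainder: −5x^2−20x+225. Dividing through by −5 gives the monic gcd x^2+4x−45.

x^2+4x−45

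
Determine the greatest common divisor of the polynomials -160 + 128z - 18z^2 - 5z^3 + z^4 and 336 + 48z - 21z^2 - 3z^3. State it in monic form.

Apply the Euclidean algorithm:
  z^4 - 5z^3 - 18z^2 + 128z - 160 = (-(1/3)z + 4)(-3z^3 - 21z^2 + 48z + 336) + (82z^2 + 48z - 1504)
  -3z^3 - 21z^2 + 48z + 336 = (-(3/82)z - 789/3362)(82z^2 + 48z - 1504) + ((7128/1681)z - 28512/1681)
  82z^2 + 48z - 1504 = ((68921/3564)z + 79007/891)((7128/1681)z - 28512/1681) + (0)
Last nonzero remainder: (7128/1681)z - 28512/1681. Dividing through by 7128/1681 gives the monic gcd z - 4.

-4 + z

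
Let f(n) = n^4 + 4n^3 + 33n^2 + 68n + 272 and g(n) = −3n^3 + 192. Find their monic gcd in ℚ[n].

n^2 + 4n + 16

Euclidean algorithm in ℚ[n]:
  n^4 + 4n^3 + 33n^2 + 68n + 272 = (−(1/3)n − 4/3)(−3n^3 + 192) + (33n^2 + 132n + 528)
  −3n^3 + 192 = (−(1/11)n + 4/11)(33n^2 + 132n + 528) + (0)
Last nonzero remainder: 33n^2 + 132n + 528. Dividing through by 33 gives the monic gcd n^2 + 4n + 16.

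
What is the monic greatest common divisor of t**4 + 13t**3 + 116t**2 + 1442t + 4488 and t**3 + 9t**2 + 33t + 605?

t + 11

Euclidean algorithm in ℚ[t]:
  t**4 + 13t**3 + 116t**2 + 1442t + 4488 = (t + 4)(t**3 + 9t**2 + 33t + 605) + (47t**2 + 705t + 2068)
  t**3 + 9t**2 + 33t + 605 = ((1/47)t - 6/47)(47t**2 + 705t + 2068) + (79t + 869)
  47t**2 + 705t + 2068 = ((47/79)t + 188/79)(79t + 869) + (0)
Last nonzero remainder: 79t + 869. Dividing through by 79 gives the monic gcd t + 11.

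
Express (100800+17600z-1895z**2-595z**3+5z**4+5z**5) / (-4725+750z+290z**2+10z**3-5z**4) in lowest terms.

(64-z**2)/(-3+z)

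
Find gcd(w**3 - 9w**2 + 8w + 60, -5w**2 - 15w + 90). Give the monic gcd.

1

Apply the Euclidean algorithm:
  w**3 - 9w**2 + 8w + 60 = (-(1/5)w + 12/5)(-5w**2 - 15w + 90) + (62w - 156)
  -5w**2 - 15w + 90 = (-(5/62)w - 855/1922)(62w - 156) + (19800/961)
  62w - 156 = ((29791/9900)w - 12493/1650)(19800/961) + (0)
The last nonzero remainder is the constant 19800/961, so the polynomials are coprime and gcd = 1.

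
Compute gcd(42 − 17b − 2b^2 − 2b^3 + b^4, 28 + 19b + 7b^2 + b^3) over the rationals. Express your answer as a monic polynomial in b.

7 + 3b + b^2

Repeated division with remainder:
  b^4 − 2b^3 − 2b^2 − 17b + 42 = (b − 9)(b^3 + 7b^2 + 19b + 28) + (42b^2 + 126b + 294)
  b^3 + 7b^2 + 19b + 28 = ((1/42)b + 2/21)(42b^2 + 126b + 294) + (0)
Last nonzero remainder: 42b^2 + 126b + 294. Dividing through by 42 gives the monic gcd b^2 + 3b + 7.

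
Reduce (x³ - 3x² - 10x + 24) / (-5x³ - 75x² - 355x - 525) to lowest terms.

(-x² + 6x - 8)/(5x² + 60x + 175)

Repeated division with remainder:
  x³ - 3x² - 10x + 24 = (-1/5)(-5x³ - 75x² - 355x - 525) + (-18x² - 81x - 81)
  -5x³ - 75x² - 355x - 525 = ((5/18)x + 35/12)(-18x² - 81x - 81) + (-(385/4)x - 1155/4)
  -18x² - 81x - 81 = ((72/385)x + 108/385)(-(385/4)x - 1155/4) + (0)
Last nonzero remainder: -(385/4)x - 1155/4. Dividing through by -385/4 gives the monic gcd x + 3.
Cancel x + 3 from numerator and denominator to get the reduced form.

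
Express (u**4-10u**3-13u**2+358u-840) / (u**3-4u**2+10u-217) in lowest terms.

Apply the Euclidean algorithm:
  u**4-10u**3-13u**2+358u-840 = (u-6)(u**3-4u**2+10u-217) + (-47u**2+635u-2142)
  u**3-4u**2+10u-217 = (-(1/47)u-447/2209)(-47u**2+635u-2142) + ((205261/2209)u-1436827/2209)
  -47u**2+635u-2142 = (-(103823/205261)u+675954/205261)((205261/2209)u-1436827/2209) + (0)
Last nonzero remainder: (205261/2209)u-1436827/2209. Dividing through by 205261/2209 gives the monic gcd u-7.
Cancel u-7 from numerator and denominator to get the reduced form.

(u**3-3u**2-34u+120)/(u**2+3u+31)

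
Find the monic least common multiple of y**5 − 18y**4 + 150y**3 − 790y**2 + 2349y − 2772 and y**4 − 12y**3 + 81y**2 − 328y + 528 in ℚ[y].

y**6 − 22y**5 + 222y**4 − 1390y**3 + 5509y**2 − 12168y + 11088

Apply the Euclidean algorithm:
  y**5 − 18y**4 + 150y**3 − 790y**2 + 2349y − 2772 = (y − 6)(y**4 − 12y**3 + 81y**2 − 328y + 528) + (−3y**3 + 24y**2 − 147y + 396)
  y**4 − 12y**3 + 81y**2 − 328y + 528 = (−(1/3)y + 4/3)(−3y**3 + 24y**2 − 147y + 396) + (0)
Last nonzero remainder: −3y**3 + 24y**2 − 147y + 396. Dividing through by −3 gives the monic gcd y**3 − 8y**2 + 49y − 132.
Then lcm(f, g) = f·g / gcd(f, g); expanding and making the result monic gives the answer.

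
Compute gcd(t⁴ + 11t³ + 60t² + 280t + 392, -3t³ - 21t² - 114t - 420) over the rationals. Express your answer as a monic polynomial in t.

Euclidean algorithm in ℚ[t]:
  t⁴ + 11t³ + 60t² + 280t + 392 = (-(1/3)t - 4/3)(-3t³ - 21t² - 114t - 420) + (-6t² - 12t - 168)
  -3t³ - 21t² - 114t - 420 = ((1/2)t + 5/2)(-6t² - 12t - 168) + (0)
Last nonzero remainder: -6t² - 12t - 168. Dividing through by -6 gives the monic gcd t² + 2t + 28.

t² + 2t + 28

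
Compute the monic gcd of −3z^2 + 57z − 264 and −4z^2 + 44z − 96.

z − 8

Euclidean algorithm in ℚ[z]:
  −3z^2 + 57z − 264 = (3/4)(−4z^2 + 44z − 96) + (24z − 192)
  −4z^2 + 44z − 96 = (−(1/6)z + 1/2)(24z − 192) + (0)
Last nonzero remainder: 24z − 192. Dividing through by 24 gives the monic gcd z − 8.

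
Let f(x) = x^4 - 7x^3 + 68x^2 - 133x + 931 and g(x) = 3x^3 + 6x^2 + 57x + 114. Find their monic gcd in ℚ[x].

Apply the Euclidean algorithm:
  x^4 - 7x^3 + 68x^2 - 133x + 931 = ((1/3)x - 3)(3x^3 + 6x^2 + 57x + 114) + (67x^2 + 1273)
  3x^3 + 6x^2 + 57x + 114 = ((3/67)x + 6/67)(67x^2 + 1273) + (0)
Last nonzero remainder: 67x^2 + 1273. Dividing through by 67 gives the monic gcd x^2 + 19.

x^2 + 19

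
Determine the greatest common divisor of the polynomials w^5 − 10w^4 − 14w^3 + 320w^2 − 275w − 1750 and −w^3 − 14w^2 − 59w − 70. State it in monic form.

By polynomial division,
  w^5 − 10w^4 − 14w^3 + 320w^2 − 275w − 1750 = (−w^2 + 24w − 263)(−w^3 − 14w^2 − 59w − 70) + (−2016w^2 − 14112w − 20160)
  −w^3 − 14w^2 − 59w − 70 = ((1/2016)w + 1/288)(−2016w^2 − 14112w − 20160) + (0)
Last nonzero remainder: −2016w^2 − 14112w − 20160. Dividing through by −2016 gives the monic gcd w^2 + 7w + 10.

w^2 + 7w + 10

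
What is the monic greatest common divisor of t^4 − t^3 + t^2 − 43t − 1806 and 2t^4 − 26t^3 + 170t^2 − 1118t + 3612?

t^3 − 7t^2 + 43t − 301

Euclidean algorithm in ℚ[t]:
  t^4 − t^3 + t^2 − 43t − 1806 = (1/2)(2t^4 − 26t^3 + 170t^2 − 1118t + 3612) + (12t^3 − 84t^2 + 516t − 3612)
  2t^4 − 26t^3 + 170t^2 − 1118t + 3612 = ((1/6)t − 1)(12t^3 − 84t^2 + 516t − 3612) + (0)
Last nonzero remainder: 12t^3 − 84t^2 + 516t − 3612. Dividing through by 12 gives the monic gcd t^3 − 7t^2 + 43t − 301.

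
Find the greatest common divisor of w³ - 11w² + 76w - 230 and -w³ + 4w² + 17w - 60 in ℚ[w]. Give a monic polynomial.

w - 5

Repeated division with remainder:
  w³ - 11w² + 76w - 230 = (-1)(-w³ + 4w² + 17w - 60) + (-7w² + 93w - 290)
  -w³ + 4w² + 17w - 60 = ((1/7)w + 65/49)(-7w² + 93w - 290) + (-(3182/49)w + 15910/49)
  -7w² + 93w - 290 = ((343/3182)w - 1421/1591)(-(3182/49)w + 15910/49) + (0)
Last nonzero remainder: -(3182/49)w + 15910/49. Dividing through by -3182/49 gives the monic gcd w - 5.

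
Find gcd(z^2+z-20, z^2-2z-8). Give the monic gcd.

z-4

Euclidean algorithm in ℚ[z]:
  z^2+z-20 = (z^2-2z-8) + (3z-12)
  z^2-2z-8 = ((1/3)z+2/3)(3z-12) + (0)
Last nonzero remainder: 3z-12. Dividing through by 3 gives the monic gcd z-4.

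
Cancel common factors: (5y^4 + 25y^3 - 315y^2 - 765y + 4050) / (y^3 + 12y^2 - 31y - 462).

By polynomial division,
  5y^4 + 25y^3 - 315y^2 - 765y + 4050 = (5y - 35)(y^3 + 12y^2 - 31y - 462) + (260y^2 + 460y - 12120)
  y^3 + 12y^2 - 31y - 462 = ((1/260)y + 133/3380)(260y^2 + 460y - 12120) + (-(420/169)y + 2520/169)
  260y^2 + 460y - 12120 = (-(2197/21)y - 17069/21)(-(420/169)y + 2520/169) + (0)
Last nonzero remainder: -(420/169)y + 2520/169. Dividing through by -420/169 gives the monic gcd y - 6.
Cancel y - 6 from numerator and denominator to get the reduced form.

(5y^3 + 55y^2 + 15y - 675)/(y^2 + 18y + 77)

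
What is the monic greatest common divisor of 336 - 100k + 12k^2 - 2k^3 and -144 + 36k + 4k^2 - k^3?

-4 + k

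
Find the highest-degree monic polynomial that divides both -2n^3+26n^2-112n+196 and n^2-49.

n-7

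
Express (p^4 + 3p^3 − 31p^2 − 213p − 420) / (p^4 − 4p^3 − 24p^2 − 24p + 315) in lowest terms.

Repeated division with remainder:
  p^4 + 3p^3 − 31p^2 − 213p − 420 = (p^4 − 4p^3 − 24p^2 − 24p + 315) + (7p^3 − 7p^2 − 189p − 735)
  p^4 − 4p^3 − 24p^2 − 24p + 315 = ((1/7)p − 3/7)(7p^3 − 7p^2 − 189p − 735) + (0)
Last nonzero remainder: 7p^3 − 7p^2 − 189p − 735. Dividing through by 7 gives the monic gcd p^3 − p^2 − 27p − 105.
Cancel p^3 − p^2 − 27p − 105 from numerator and denominator to get the reduced form.

(p + 4)/(p − 3)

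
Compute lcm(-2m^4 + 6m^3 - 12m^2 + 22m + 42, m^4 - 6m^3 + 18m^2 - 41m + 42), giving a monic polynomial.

Repeated division with remainder:
  -2m^4 + 6m^3 - 12m^2 + 22m + 42 = (-2)(m^4 - 6m^3 + 18m^2 - 41m + 42) + (-6m^3 + 24m^2 - 60m + 126)
  m^4 - 6m^3 + 18m^2 - 41m + 42 = (-(1/6)m + 1/3)(-6m^3 + 24m^2 - 60m + 126) + (0)
Last nonzero remainder: -6m^3 + 24m^2 - 60m + 126. Dividing through by -6 gives the monic gcd m^3 - 4m^2 + 10m - 21.
Then lcm(f, g) = f·g / gcd(f, g); expanding and making the result monic gives the answer.

m^5 - 5m^4 + 12m^3 - 23m^2 + m + 42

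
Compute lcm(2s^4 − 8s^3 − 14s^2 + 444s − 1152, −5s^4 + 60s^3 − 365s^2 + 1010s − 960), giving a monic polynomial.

By polynomial division,
  2s^4 − 8s^3 − 14s^2 + 444s − 1152 = (−2/5)(−5s^4 + 60s^3 − 365s^2 + 1010s − 960) + (16s^3 − 160s^2 + 848s − 1536)
  −5s^4 + 60s^3 − 365s^2 + 1010s − 960 = (−(5/16)s + 5/8)(16s^3 − 160s^2 + 848s − 1536) + (0)
Last nonzero remainder: 16s^3 − 160s^2 + 848s − 1536. Dividing through by 16 gives the monic gcd s^3 − 10s^2 + 53s − 96.
Then lcm(f, g) = f·g / gcd(f, g); expanding and making the result monic gives the answer.

s^5 − 6s^4 + s^3 + 236s^2 − 1020s + 1152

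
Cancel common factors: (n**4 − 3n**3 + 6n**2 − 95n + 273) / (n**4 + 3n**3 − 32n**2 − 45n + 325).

Euclidean algorithm in ℚ[n]:
  n**4 − 3n**3 + 6n**2 − 95n + 273 = (n**4 + 3n**3 − 32n**2 − 45n + 325) + (−6n**3 + 38n**2 − 50n − 52)
  n**4 + 3n**3 − 32n**2 − 45n + 325 = (−(1/6)n − 14/9)(−6n**3 + 38n**2 − 50n − 52) + ((169/9)n**2 − (1183/9)n + 2197/9)
  −6n**3 + 38n**2 − 50n − 52 = (−(54/169)n − 36/169)((169/9)n**2 − (1183/9)n + 2197/9) + (0)
Last nonzero remainder: (169/9)n**2 − (1183/9)n + 2197/9. Dividing through by 169/9 gives the monic gcd n**2 − 7n + 13.
Cancel n**2 − 7n + 13 from numerator and denominator to get the reduced form.

(n**2 + 4n + 21)/(n**2 + 10n + 25)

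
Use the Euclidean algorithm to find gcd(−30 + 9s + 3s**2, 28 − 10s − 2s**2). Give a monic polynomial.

−2 + s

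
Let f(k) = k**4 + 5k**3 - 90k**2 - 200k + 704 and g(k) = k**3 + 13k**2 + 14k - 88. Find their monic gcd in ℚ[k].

k**3 + 13k**2 + 14k - 88

Apply the Euclidean algorithm:
  k**4 + 5k**3 - 90k**2 - 200k + 704 = (k - 8)(k**3 + 13k**2 + 14k - 88) + (0)
The last nonzero remainder k**3 + 13k**2 + 14k - 88 is already monic.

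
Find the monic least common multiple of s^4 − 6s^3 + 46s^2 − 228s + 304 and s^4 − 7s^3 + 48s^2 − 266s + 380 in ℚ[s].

Euclidean algorithm in ℚ[s]:
  s^4 − 6s^3 + 46s^2 − 228s + 304 = (s^4 − 7s^3 + 48s^2 − 266s + 380) + (s^3 − 2s^2 + 38s − 76)
  s^4 − 7s^3 + 48s^2 − 266s + 380 = (s − 5)(s^3 − 2s^2 + 38s − 76) + (0)
The last nonzero remainder s^3 − 2s^2 + 38s − 76 is already monic.
Then lcm(f, g) = f·g / gcd(f, g); expanding and making the result monic gives the answer.

s^5 − 11s^4 + 76s^3 − 458s^2 + 1444s − 1520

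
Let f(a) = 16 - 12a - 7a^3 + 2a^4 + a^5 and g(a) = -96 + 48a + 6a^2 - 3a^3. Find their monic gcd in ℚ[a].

By polynomial division,
  a^5 + 2a^4 - 7a^3 - 12a + 16 = (-(1/3)a^2 - (4/3)a - 17/3)(-3a^3 + 6a^2 + 48a - 96) + (66a^2 + 132a - 528)
  -3a^3 + 6a^2 + 48a - 96 = (-(1/22)a + 2/11)(66a^2 + 132a - 528) + (0)
Last nonzero remainder: 66a^2 + 132a - 528. Dividing through by 66 gives the monic gcd a^2 + 2a - 8.

-8 + 2a + a^2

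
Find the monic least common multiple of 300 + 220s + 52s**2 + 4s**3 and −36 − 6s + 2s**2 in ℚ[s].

Apply the Euclidean algorithm:
  4s**3 + 52s**2 + 220s + 300 = (2s + 32)(2s**2 − 6s − 36) + (484s + 1452)
  2s**2 − 6s − 36 = ((1/242)s − 3/121)(484s + 1452) + (0)
Last nonzero remainder: 484s + 1452. Dividing through by 484 gives the monic gcd s + 3.
Then lcm(f, g) = f·g / gcd(f, g); expanding and making the result monic gives the answer.

−450 − 255s − 23s**2 + 7s**3 + s**4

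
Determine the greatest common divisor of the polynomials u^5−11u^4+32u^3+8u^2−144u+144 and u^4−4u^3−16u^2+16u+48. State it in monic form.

Euclidean algorithm in ℚ[u]:
  u^5−11u^4+32u^3+8u^2−144u+144 = (u−7)(u^4−4u^3−16u^2+16u+48) + (20u^3−120u^2−80u+480)
  u^4−4u^3−16u^2+16u+48 = ((1/20)u+1/10)(20u^3−120u^2−80u+480) + (0)
Last nonzero remainder: 20u^3−120u^2−80u+480. Dividing through by 20 gives the monic gcd u^3−6u^2−4u+24.

u^3−6u^2−4u+24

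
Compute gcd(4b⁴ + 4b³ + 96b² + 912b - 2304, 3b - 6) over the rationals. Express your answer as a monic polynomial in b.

b - 2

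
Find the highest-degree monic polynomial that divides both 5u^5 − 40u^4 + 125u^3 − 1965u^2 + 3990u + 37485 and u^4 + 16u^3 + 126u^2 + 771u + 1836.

u^2 + 3u + 51

Repeated division with remainder:
  5u^5 − 40u^4 + 125u^3 − 1965u^2 + 3990u + 37485 = (5u − 120)(u^4 + 16u^3 + 126u^2 + 771u + 1836) + (1415u^3 + 9300u^2 + 87330u + 257805)
  u^4 + 16u^3 + 126u^2 + 771u + 1836 = ((1/1415)u + 2668/400445)(1415u^3 + 9300u^2 + 87330u + 257805) + ((185856/80089)u^2 + (557568/80089)u + 9478656/80089)
  1415u^3 + 9300u^2 + 87330u + 257805 = ((113325935/185856)u + 134949965/61952)((185856/80089)u^2 + (557568/80089)u + 9478656/80089) + (0)
Last nonzero remainder: (185856/80089)u^2 + (557568/80089)u + 9478656/80089. Dividing through by 185856/80089 gives the monic gcd u^2 + 3u + 51.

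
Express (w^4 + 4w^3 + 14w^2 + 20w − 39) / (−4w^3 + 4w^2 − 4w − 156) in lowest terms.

(−w^3 − w^2 − 11w + 13)/(4w^2 − 16w + 52)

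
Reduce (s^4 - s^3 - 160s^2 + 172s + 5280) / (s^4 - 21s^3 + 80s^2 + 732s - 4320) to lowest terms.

(s + 11)/(s - 9)

Euclidean algorithm in ℚ[s]:
  s^4 - s^3 - 160s^2 + 172s + 5280 = (s^4 - 21s^3 + 80s^2 + 732s - 4320) + (20s^3 - 240s^2 - 560s + 9600)
  s^4 - 21s^3 + 80s^2 + 732s - 4320 = ((1/20)s - 9/20)(20s^3 - 240s^2 - 560s + 9600) + (0)
Last nonzero remainder: 20s^3 - 240s^2 - 560s + 9600. Dividing through by 20 gives the monic gcd s^3 - 12s^2 - 28s + 480.
Cancel s^3 - 12s^2 - 28s + 480 from numerator and denominator to get the reduced form.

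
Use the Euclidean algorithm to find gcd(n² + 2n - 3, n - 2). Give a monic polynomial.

1

Repeated division with remainder:
  n² + 2n - 3 = (n + 4)(n - 2) + (5)
  n - 2 = ((1/5)n - 2/5)(5) + (0)
The last nonzero remainder is the constant 5, so the polynomials are coprime and gcd = 1.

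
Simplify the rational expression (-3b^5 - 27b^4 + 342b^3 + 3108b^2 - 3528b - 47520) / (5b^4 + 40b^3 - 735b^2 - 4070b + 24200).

Repeated division with remainder:
  -3b^5 - 27b^4 + 342b^3 + 3108b^2 - 3528b - 47520 = (-(3/5)b - 3/5)(5b^4 + 40b^3 - 735b^2 - 4070b + 24200) + (-75b^3 + 225b^2 + 8550b - 33000)
  5b^4 + 40b^3 - 735b^2 - 4070b + 24200 = (-(1/15)b - 11/15)(-75b^3 + 225b^2 + 8550b - 33000) + (0)
Last nonzero remainder: -75b^3 + 225b^2 + 8550b - 33000. Dividing through by -75 gives the monic gcd b^3 - 3b^2 - 114b + 440.
Cancel b^3 - 3b^2 - 114b + 440 from numerator and denominator to get the reduced form.

(-3b^2 - 36b - 108)/(5b + 55)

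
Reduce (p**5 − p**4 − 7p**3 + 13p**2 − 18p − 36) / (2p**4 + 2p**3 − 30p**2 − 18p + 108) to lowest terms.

Euclidean algorithm in ℚ[p]:
  p**5 − p**4 − 7p**3 + 13p**2 − 18p − 36 = ((1/2)p − 1)(2p**4 + 2p**3 − 30p**2 − 18p + 108) + (10p**3 − 8p**2 − 90p + 72)
  2p**4 + 2p**3 − 30p**2 − 18p + 108 = ((1/5)p + 9/25)(10p**3 − 8p**2 − 90p + 72) + (−(228/25)p**2 + 2052/25)
  10p**3 − 8p**2 − 90p + 72 = (−(125/114)p + 50/57)(−(228/25)p**2 + 2052/25) + (0)
Last nonzero remainder: −(228/25)p**2 + 2052/25. Dividing through by −228/25 gives the monic gcd p**2 − 9.
Cancel p**2 − 9 from numerator and denominator to get the reduced form.

(p**3 − p**2 + 2p + 4)/(2p**2 + 2p − 12)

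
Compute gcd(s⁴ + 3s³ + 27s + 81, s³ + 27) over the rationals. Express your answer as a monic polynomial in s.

Apply the Euclidean algorithm:
  s⁴ + 3s³ + 27s + 81 = (s + 3)(s³ + 27) + (0)
The last nonzero remainder s³ + 27 is already monic.

s³ + 27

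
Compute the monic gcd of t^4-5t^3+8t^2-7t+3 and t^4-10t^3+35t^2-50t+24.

t^2-4t+3

Apply the Euclidean algorithm:
  t^4-5t^3+8t^2-7t+3 = (t^4-10t^3+35t^2-50t+24) + (5t^3-27t^2+43t-21)
  t^4-10t^3+35t^2-50t+24 = ((1/5)t-23/25)(5t^3-27t^2+43t-21) + ((39/25)t^2-(156/25)t+117/25)
  5t^3-27t^2+43t-21 = ((125/39)t-175/39)((39/25)t^2-(156/25)t+117/25) + (0)
Last nonzero remainder: (39/25)t^2-(156/25)t+117/25. Dividing through by 39/25 gives the monic gcd t^2-4t+3.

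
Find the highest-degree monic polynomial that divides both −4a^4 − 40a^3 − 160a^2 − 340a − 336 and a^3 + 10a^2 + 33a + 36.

Apply the Euclidean algorithm:
  −4a^4 − 40a^3 − 160a^2 − 340a − 336 = (−4a)(a^3 + 10a^2 + 33a + 36) + (−28a^2 − 196a − 336)
  a^3 + 10a^2 + 33a + 36 = (−(1/28)a − 3/28)(−28a^2 − 196a − 336) + (0)
Last nonzero remainder: −28a^2 − 196a − 336. Dividing through by −28 gives the monic gcd a^2 + 7a + 12.

a^2 + 7a + 12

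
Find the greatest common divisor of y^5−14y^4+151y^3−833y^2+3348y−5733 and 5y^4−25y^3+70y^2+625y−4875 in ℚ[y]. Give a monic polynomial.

y^2−5y+39

Apply the Euclidean algorithm:
  y^5−14y^4+151y^3−833y^2+3348y−5733 = ((1/5)y−9/5)(5y^4−25y^3+70y^2+625y−4875) + (92y^3−832y^2+5448y−14508)
  5y^4−25y^3+70y^2+625y−4875 = ((5/92)y+465/2116)(92y^3−832y^2+5448y−14508) + (−(22880/529)y^2+(114400/529)y−892320/529)
  92y^3−832y^2+5448y−14508 = (−(12167/5720)y+49197/5720)(−(22880/529)y^2+(114400/529)y−892320/529) + (0)
Last nonzero remainder: −(22880/529)y^2+(114400/529)y−892320/529. Dividing through by −22880/529 gives the monic gcd y^2−5y+39.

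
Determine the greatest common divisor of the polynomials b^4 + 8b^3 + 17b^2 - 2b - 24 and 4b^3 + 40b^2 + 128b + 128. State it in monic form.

b^2 + 6b + 8

By polynomial division,
  b^4 + 8b^3 + 17b^2 - 2b - 24 = ((1/4)b - 1/2)(4b^3 + 40b^2 + 128b + 128) + (5b^2 + 30b + 40)
  4b^3 + 40b^2 + 128b + 128 = ((4/5)b + 16/5)(5b^2 + 30b + 40) + (0)
Last nonzero remainder: 5b^2 + 30b + 40. Dividing through by 5 gives the monic gcd b^2 + 6b + 8.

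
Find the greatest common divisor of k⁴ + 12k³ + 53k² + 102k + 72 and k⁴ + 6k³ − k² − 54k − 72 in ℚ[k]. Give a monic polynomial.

k³ + 9k² + 26k + 24

Euclidean algorithm in ℚ[k]:
  k⁴ + 12k³ + 53k² + 102k + 72 = (k⁴ + 6k³ − k² − 54k − 72) + (6k³ + 54k² + 156k + 144)
  k⁴ + 6k³ − k² − 54k − 72 = ((1/6)k − 1/2)(6k³ + 54k² + 156k + 144) + (0)
Last nonzero remainder: 6k³ + 54k² + 156k + 144. Dividing through by 6 gives the monic gcd k³ + 9k² + 26k + 24.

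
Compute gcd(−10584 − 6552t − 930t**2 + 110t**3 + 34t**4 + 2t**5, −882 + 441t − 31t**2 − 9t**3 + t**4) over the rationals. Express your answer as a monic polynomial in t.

−42 + t + t**2

Repeated division with remainder:
  2t**5 + 34t**4 + 110t**3 − 930t**2 − 6552t − 10584 = (2t + 52)(t**4 − 9t**3 − 31t**2 + 441t − 882) + (640t**3 − 200t**2 − 27720t + 35280)
  t**4 − 9t**3 − 31t**2 + 441t − 882 = ((1/640)t − 139/10240)(640t**3 − 200t**2 − 27720t + 35280) + ((2457/256)t**2 + (2457/256)t − 51597/128)
  640t**3 − 200t**2 − 27720t + 35280 = ((163840/2457)t − 10240/117)((2457/256)t**2 + (2457/256)t − 51597/128) + (0)
Last nonzero remainder: (2457/256)t**2 + (2457/256)t − 51597/128. Dividing through by 2457/256 gives the monic gcd t**2 + t − 42.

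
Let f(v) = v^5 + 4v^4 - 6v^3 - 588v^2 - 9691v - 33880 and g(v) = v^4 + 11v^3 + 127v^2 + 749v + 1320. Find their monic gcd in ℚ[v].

v^3 + 8v^2 + 103v + 440

By polynomial division,
  v^5 + 4v^4 - 6v^3 - 588v^2 - 9691v - 33880 = (v - 7)(v^4 + 11v^3 + 127v^2 + 749v + 1320) + (-56v^3 - 448v^2 - 5768v - 24640)
  v^4 + 11v^3 + 127v^2 + 749v + 1320 = (-(1/56)v - 3/56)(-56v^3 - 448v^2 - 5768v - 24640) + (0)
Last nonzero remainder: -56v^3 - 448v^2 - 5768v - 24640. Dividing through by -56 gives the monic gcd v^3 + 8v^2 + 103v + 440.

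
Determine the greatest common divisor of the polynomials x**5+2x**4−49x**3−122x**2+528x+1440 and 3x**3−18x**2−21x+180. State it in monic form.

x**2−x−12

Apply the Euclidean algorithm:
  x**5+2x**4−49x**3−122x**2+528x+1440 = ((1/3)x**2+(8/3)x+2)(3x**3−18x**2−21x+180) + (−90x**2+90x+1080)
  3x**3−18x**2−21x+180 = (−(1/30)x+1/6)(−90x**2+90x+1080) + (0)
Last nonzero remainder: −90x**2+90x+1080. Dividing through by −90 gives the monic gcd x**2−x−12.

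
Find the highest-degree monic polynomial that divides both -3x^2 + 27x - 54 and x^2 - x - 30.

x - 6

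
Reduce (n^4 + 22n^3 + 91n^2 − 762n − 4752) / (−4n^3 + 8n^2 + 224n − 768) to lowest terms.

By polynomial division,
  n^4 + 22n^3 + 91n^2 − 762n − 4752 = (−(1/4)n − 6)(−4n^3 + 8n^2 + 224n − 768) + (195n^2 + 390n − 9360)
  −4n^3 + 8n^2 + 224n − 768 = (−(4/195)n + 16/195)(195n^2 + 390n − 9360) + (0)
Last nonzero remainder: 195n^2 + 390n − 9360. Dividing through by 195 gives the monic gcd n^2 + 2n − 48.
Cancel n^2 + 2n − 48 from numerator and denominator to get the reduced form.

(−n^2 − 20n − 99)/(4n − 16)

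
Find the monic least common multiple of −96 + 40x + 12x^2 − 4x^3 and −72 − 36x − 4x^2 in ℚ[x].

144 − 36x − 28x^2 + 3x^3 + x^4

Euclidean algorithm in ℚ[x]:
  −4x^3 + 12x^2 + 40x − 96 = (x − 12)(−4x^2 − 36x − 72) + (−320x − 960)
  −4x^2 − 36x − 72 = ((1/80)x + 3/40)(−320x − 960) + (0)
Last nonzero remainder: −320x − 960. Dividing through by −320 gives the monic gcd x + 3.
Then lcm(f, g) = f·g / gcd(f, g); expanding and making the result monic gives the answer.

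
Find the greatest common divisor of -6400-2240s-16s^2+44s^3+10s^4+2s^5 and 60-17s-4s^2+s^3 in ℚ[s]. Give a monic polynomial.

-20-s+s^2

Euclidean algorithm in ℚ[s]:
  2s^5+10s^4+44s^3-16s^2-2240s-6400 = (2s^2+18s+150)(s^3-4s^2-17s+60) + (770s^2-770s-15400)
  s^3-4s^2-17s+60 = ((1/770)s-3/770)(770s^2-770s-15400) + (0)
Last nonzero remainder: 770s^2-770s-15400. Dividing through by 770 gives the monic gcd s^2-s-20.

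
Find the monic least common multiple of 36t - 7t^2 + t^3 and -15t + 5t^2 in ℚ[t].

Euclidean algorithm in ℚ[t]:
  t^3 - 7t^2 + 36t = ((1/5)t - 4/5)(5t^2 - 15t) + (24t)
  5t^2 - 15t = ((5/24)t - 5/8)(24t) + (0)
Last nonzero remainder: 24t. Dividing through by 24 gives the monic gcd t.
Then lcm(f, g) = f·g / gcd(f, g); expanding and making the result monic gives the answer.

-108t + 57t^2 - 10t^3 + t^4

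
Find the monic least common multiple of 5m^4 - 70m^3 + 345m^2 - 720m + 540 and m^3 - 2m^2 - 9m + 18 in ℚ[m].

m^5 - 11m^4 + 27m^3 + 63m^2 - 324m + 324

Repeated division with remainder:
  5m^4 - 70m^3 + 345m^2 - 720m + 540 = (5m - 60)(m^3 - 2m^2 - 9m + 18) + (270m^2 - 1350m + 1620)
  m^3 - 2m^2 - 9m + 18 = ((1/270)m + 1/90)(270m^2 - 1350m + 1620) + (0)
Last nonzero remainder: 270m^2 - 1350m + 1620. Dividing through by 270 gives the monic gcd m^2 - 5m + 6.
Then lcm(f, g) = f·g / gcd(f, g); expanding and making the result monic gives the answer.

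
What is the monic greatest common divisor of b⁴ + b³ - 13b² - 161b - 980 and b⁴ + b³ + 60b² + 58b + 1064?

b² + 3b + 28

By polynomial division,
  b⁴ + b³ - 13b² - 161b - 980 = (b⁴ + b³ + 60b² + 58b + 1064) + (-73b² - 219b - 2044)
  b⁴ + b³ + 60b² + 58b + 1064 = (-(1/73)b² + (2/73)b - 38/73)(-73b² - 219b - 2044) + (0)
Last nonzero remainder: -73b² - 219b - 2044. Dividing through by -73 gives the monic gcd b² + 3b + 28.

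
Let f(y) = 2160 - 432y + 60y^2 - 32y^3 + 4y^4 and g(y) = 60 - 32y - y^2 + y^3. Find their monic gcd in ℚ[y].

Apply the Euclidean algorithm:
  4y^4 - 32y^3 + 60y^2 - 432y + 2160 = (4y - 28)(y^3 - y^2 - 32y + 60) + (160y^2 - 1568y + 3840)
  y^3 - y^2 - 32y + 60 = ((1/160)y + 11/200)(160y^2 - 1568y + 3840) + ((756/25)y - 756/5)
  160y^2 - 1568y + 3840 = ((1000/189)y - 1600/63)((756/25)y - 756/5) + (0)
Last nonzero remainder: (756/25)y - 756/5. Dividing through by 756/25 gives the monic gcd y - 5.

-5 + y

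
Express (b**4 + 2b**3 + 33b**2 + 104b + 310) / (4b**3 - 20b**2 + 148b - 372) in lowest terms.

(b**2 + 4b + 10)/(4b - 12)

Apply the Euclidean algorithm:
  b**4 + 2b**3 + 33b**2 + 104b + 310 = ((1/4)b + 7/4)(4b**3 - 20b**2 + 148b - 372) + (31b**2 - 62b + 961)
  4b**3 - 20b**2 + 148b - 372 = ((4/31)b - 12/31)(31b**2 - 62b + 961) + (0)
Last nonzero remainder: 31b**2 - 62b + 961. Dividing through by 31 gives the monic gcd b**2 - 2b + 31.
Cancel b**2 - 2b + 31 from numerator and denominator to get the reduced form.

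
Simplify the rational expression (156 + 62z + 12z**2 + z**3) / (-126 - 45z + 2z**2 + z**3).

(26 + 6z + z**2)/(-21 - 4z + z**2)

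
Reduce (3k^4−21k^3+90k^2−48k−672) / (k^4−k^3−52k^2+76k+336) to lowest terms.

(3k^2−15k+84)/(k^2+k−42)

Repeated division with remainder:
  3k^4−21k^3+90k^2−48k−672 = (3)(k^4−k^3−52k^2+76k+336) + (−18k^3+246k^2−276k−1680)
  k^4−k^3−52k^2+76k+336 = (−(1/18)k−19/27)(−18k^3+246k^2−276k−1680) + ((952/9)k^2−(1904/9)k−7616/9)
  −18k^3+246k^2−276k−1680 = (−(81/476)k+135/68)((952/9)k^2−(1904/9)k−7616/9) + (0)
Last nonzero remainder: (952/9)k^2−(1904/9)k−7616/9. Dividing through by 952/9 gives the monic gcd k^2−2k−8.
Cancel k^2−2k−8 from numerator and denominator to get the reduced form.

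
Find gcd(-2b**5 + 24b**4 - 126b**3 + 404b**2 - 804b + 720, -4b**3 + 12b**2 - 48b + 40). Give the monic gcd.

b**2 - 2b + 10

By polynomial division,
  -2b**5 + 24b**4 - 126b**3 + 404b**2 - 804b + 720 = ((1/2)b**2 - (9/2)b + 12)(-4b**3 + 12b**2 - 48b + 40) + (24b**2 - 48b + 240)
  -4b**3 + 12b**2 - 48b + 40 = (-(1/6)b + 1/6)(24b**2 - 48b + 240) + (0)
Last nonzero remainder: 24b**2 - 48b + 240. Dividing through by 24 gives the monic gcd b**2 - 2b + 10.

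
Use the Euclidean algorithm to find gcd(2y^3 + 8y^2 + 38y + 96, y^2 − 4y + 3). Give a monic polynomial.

By polynomial division,
  2y^3 + 8y^2 + 38y + 96 = (2y + 16)(y^2 − 4y + 3) + (96y + 48)
  y^2 − 4y + 3 = ((1/96)y − 3/64)(96y + 48) + (21/4)
  96y + 48 = ((128/7)y + 64/7)(21/4) + (0)
The last nonzero remainder is the constant 21/4, so the polynomials are coprime and gcd = 1.

1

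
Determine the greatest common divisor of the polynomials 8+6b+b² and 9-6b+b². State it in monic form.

1

Apply the Euclidean algorithm:
  b²+6b+8 = (b²-6b+9) + (12b-1)
  b²-6b+9 = ((1/12)b-71/144)(12b-1) + (1225/144)
  12b-1 = ((1728/1225)b-144/1225)(1225/144) + (0)
The last nonzero remainder is the constant 1225/144, so the polynomials are coprime and gcd = 1.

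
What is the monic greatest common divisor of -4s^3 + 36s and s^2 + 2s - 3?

s + 3

Repeated division with remainder:
  -4s^3 + 36s = (-4s + 8)(s^2 + 2s - 3) + (8s + 24)
  s^2 + 2s - 3 = ((1/8)s - 1/8)(8s + 24) + (0)
Last nonzero remainder: 8s + 24. Dividing through by 8 gives the monic gcd s + 3.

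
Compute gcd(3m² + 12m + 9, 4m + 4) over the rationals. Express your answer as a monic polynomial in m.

m + 1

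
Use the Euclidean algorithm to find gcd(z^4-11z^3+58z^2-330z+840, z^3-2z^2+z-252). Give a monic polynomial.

By polynomial division,
  z^4-11z^3+58z^2-330z+840 = (z-9)(z^3-2z^2+z-252) + (39z^2-69z-1428)
  z^3-2z^2+z-252 = ((1/39)z-1/169)(39z^2-69z-1428) + ((6288/169)z-44016/169)
  39z^2-69z-1428 = ((2197/2096)z+2873/524)((6288/169)z-44016/169) + (0)
Last nonzero remainder: (6288/169)z-44016/169. Dividing through by 6288/169 gives the monic gcd z-7.

z-7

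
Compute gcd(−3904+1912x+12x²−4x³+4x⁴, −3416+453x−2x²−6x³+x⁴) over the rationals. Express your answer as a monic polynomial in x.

By polynomial division,
  4x⁴−4x³+12x²+1912x−3904 = (4)(x⁴−6x³−2x²+453x−3416) + (20x³+20x²+100x+9760)
  x⁴−6x³−2x²+453x−3416 = ((1/20)x−7/20)(20x³+20x²+100x+9760) + (0)
Last nonzero remainder: 20x³+20x²+100x+9760. Dividing through by 20 gives the monic gcd x³+x²+5x+488.

488+5x+x²+x³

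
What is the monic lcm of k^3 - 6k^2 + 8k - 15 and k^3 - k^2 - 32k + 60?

k^5 - 2k^4 - 28k^3 + 89k^2 - 156k + 180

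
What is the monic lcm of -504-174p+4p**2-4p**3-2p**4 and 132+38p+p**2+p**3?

Apply the Euclidean algorithm:
  -2p**4-4p**3+4p**2-174p-504 = (-2p-2)(p**3+p**2+38p+132) + (82p**2+166p-240)
  p**3+p**2+38p+132 = ((1/82)p-21/1681)(82p**2+166p-240) + ((72284/1681)p+216852/1681)
  82p**2+166p-240 = ((68921/36142)p-33620/18071)((72284/1681)p+216852/1681) + (0)
Last nonzero remainder: (72284/1681)p+216852/1681. Dividing through by 72284/1681 gives the monic gcd p+3.
Then lcm(f, g) = f·g / gcd(f, g); expanding and making the result monic gives the answer.

11088+3324p-10p**2+179p**3+38p**4+p**6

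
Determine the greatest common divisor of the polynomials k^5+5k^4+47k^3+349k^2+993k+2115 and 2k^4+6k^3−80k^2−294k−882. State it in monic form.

By polynomial division,
  k^5+5k^4+47k^3+349k^2+993k+2115 = ((1/2)k+1)(2k^4+6k^3−80k^2−294k−882) + (81k^3+576k^2+1728k+2997)
  2k^4+6k^3−80k^2−294k−882 = ((2/81)k−74/729)(81k^3+576k^2+1728k+2997) + (−(5200/81)k^2−(5200/27)k−5200/9)
  81k^3+576k^2+1728k+2997 = (−(6561/5200)k−26973/5200)(−(5200/81)k^2−(5200/27)k−5200/9) + (0)
Last nonzero remainder: −(5200/81)k^2−(5200/27)k−5200/9. Dividing through by −5200/81 gives the monic gcd k^2+3k+9.

k^2+3k+9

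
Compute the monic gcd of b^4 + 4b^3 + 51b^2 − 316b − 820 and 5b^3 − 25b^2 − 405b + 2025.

Repeated division with remainder:
  b^4 + 4b^3 + 51b^2 − 316b − 820 = ((1/5)b + 9/5)(5b^3 − 25b^2 − 405b + 2025) + (177b^2 + 8b − 4465)
  5b^3 − 25b^2 − 405b + 2025 = ((5/177)b − 4465/31329)(177b^2 + 8b − 4465) + (−(8701000/31329)b + 43505000/31329)
  177b^2 + 8b − 4465 = (−(5545233/8701000)b − 27976797/8701000)(−(8701000/31329)b + 43505000/31329) + (0)
Last nonzero remainder: −(8701000/31329)b + 43505000/31329. Dividing through by −8701000/31329 gives the monic gcd b − 5.

b − 5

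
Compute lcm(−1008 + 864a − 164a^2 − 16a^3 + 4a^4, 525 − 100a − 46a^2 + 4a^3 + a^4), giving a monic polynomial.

6300 − 5400a + 773a^2 + 316a^3 − 66a^4 − 4a^5 + a^6

Repeated division with remainder:
  4a^4 − 16a^3 − 164a^2 + 864a − 1008 = (4)(a^4 + 4a^3 − 46a^2 − 100a + 525) + (−32a^3 + 20a^2 + 1264a − 3108)
  a^4 + 4a^3 − 46a^2 − 100a + 525 = (−(1/32)a − 37/256)(−32a^3 + 20a^2 + 1264a − 3108) + (−(231/64)a^2 − (231/16)a + 4851/64)
  −32a^3 + 20a^2 + 1264a − 3108 = ((2048/231)a − 9472/231)(−(231/64)a^2 − (231/16)a + 4851/64) + (0)
Last nonzero remainder: −(231/64)a^2 − (231/16)a + 4851/64. Dividing through by −231/64 gives the monic gcd a^2 + 4a − 21.
Then lcm(f, g) = f·g / gcd(f, g); expanding and making the result monic gives the answer.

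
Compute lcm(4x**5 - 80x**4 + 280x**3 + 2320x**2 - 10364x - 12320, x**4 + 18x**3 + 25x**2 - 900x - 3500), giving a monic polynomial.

x**7 - 230x**5 - 20x**4 + 16009x**3 + 3100x**2 - 320700x - 308000

Euclidean algorithm in ℚ[x]:
  4x**5 - 80x**4 + 280x**3 + 2320x**2 - 10364x - 12320 = (4x - 152)(x**4 + 18x**3 + 25x**2 - 900x - 3500) + (2916x**3 + 9720x**2 - 133164x - 544320)
  x**4 + 18x**3 + 25x**2 - 900x - 3500 = ((1/2916)x + 11/2187)(2916x**3 + 9720x**2 - 133164x - 544320) + ((196/9)x**2 - (392/9)x - 6860/9)
  2916x**3 + 9720x**2 - 133164x - 544320 = ((6561/49)x + 34992/49)((196/9)x**2 - (392/9)x - 6860/9) + (0)
Last nonzero remainder: (196/9)x**2 - (392/9)x - 6860/9. Dividing through by 196/9 gives the monic gcd x**2 - 2x - 35.
Then lcm(f, g) = f·g / gcd(f, g); expanding and making the result monic gives the answer.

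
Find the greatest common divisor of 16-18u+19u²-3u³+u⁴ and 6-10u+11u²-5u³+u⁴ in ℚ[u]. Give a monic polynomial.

Euclidean algorithm in ℚ[u]:
  u⁴-3u³+19u²-18u+16 = (u⁴-5u³+11u²-10u+6) + (2u³+8u²-8u+10)
  u⁴-5u³+11u²-10u+6 = ((1/2)u-9/2)(2u³+8u²-8u+10) + (51u²-51u+51)
  2u³+8u²-8u+10 = ((2/51)u+10/51)(51u²-51u+51) + (0)
Last nonzero remainder: 51u²-51u+51. Dividing through by 51 gives the monic gcd u²-u+1.

1-u+u²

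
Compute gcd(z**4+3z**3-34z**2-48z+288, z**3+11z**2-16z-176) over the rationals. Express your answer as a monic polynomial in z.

z**2-16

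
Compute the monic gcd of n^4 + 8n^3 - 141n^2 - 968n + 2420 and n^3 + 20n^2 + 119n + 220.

n + 11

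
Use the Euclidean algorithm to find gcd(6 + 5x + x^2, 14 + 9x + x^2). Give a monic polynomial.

2 + x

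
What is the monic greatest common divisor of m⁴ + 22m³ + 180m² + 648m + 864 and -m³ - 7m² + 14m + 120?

m + 6

By polynomial division,
  m⁴ + 22m³ + 180m² + 648m + 864 = (-m - 15)(-m³ - 7m² + 14m + 120) + (89m² + 978m + 2664)
  -m³ - 7m² + 14m + 120 = (-(1/89)m + 355/7921)(89m² + 978m + 2664) + ((800/7921)m + 4800/7921)
  89m² + 978m + 2664 = ((704969/800)m + 879231/200)((800/7921)m + 4800/7921) + (0)
Last nonzero remainder: (800/7921)m + 4800/7921. Dividing through by 800/7921 gives the monic gcd m + 6.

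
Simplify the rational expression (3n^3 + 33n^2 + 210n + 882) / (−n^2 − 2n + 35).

(−3n^2 − 12n − 126)/(n − 5)

By polynomial division,
  3n^3 + 33n^2 + 210n + 882 = (−3n − 27)(−n^2 − 2n + 35) + (261n + 1827)
  −n^2 − 2n + 35 = (−(1/261)n + 5/261)(261n + 1827) + (0)
Last nonzero remainder: 261n + 1827. Dividing through by 261 gives the monic gcd n + 7.
Cancel n + 7 from numerator and denominator to get the reduced form.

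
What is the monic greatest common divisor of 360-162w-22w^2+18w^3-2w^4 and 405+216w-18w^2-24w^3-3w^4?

-9+w^2

Repeated division with remainder:
  -2w^4+18w^3-22w^2-162w+360 = (2/3)(-3w^4-24w^3-18w^2+216w+405) + (34w^3-10w^2-306w+90)
  -3w^4-24w^3-18w^2+216w+405 = (-(3/34)w-423/578)(34w^3-10w^2-306w+90) + (-(15120/289)w^2+136080/289)
  34w^3-10w^2-306w+90 = (-(4913/7560)w+289/1512)(-(15120/289)w^2+136080/289) + (0)
Last nonzero remainder: -(15120/289)w^2+136080/289. Dividing through by -15120/289 gives the monic gcd w^2-9.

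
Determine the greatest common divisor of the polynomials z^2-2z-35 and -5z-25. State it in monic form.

Euclidean algorithm in ℚ[z]:
  z^2-2z-35 = (-(1/5)z+7/5)(-5z-25) + (0)
Last nonzero remainder: -5z-25. Dividing through by -5 gives the monic gcd z+5.

z+5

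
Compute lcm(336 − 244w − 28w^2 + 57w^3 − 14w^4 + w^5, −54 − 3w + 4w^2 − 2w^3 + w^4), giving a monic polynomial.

Euclidean algorithm in ℚ[w]:
  w^5 − 14w^4 + 57w^3 − 28w^2 − 244w + 336 = (w − 12)(w^4 − 2w^3 + 4w^2 − 3w − 54) + (29w^3 + 23w^2 − 226w − 312)
  w^4 − 2w^3 + 4w^2 − 3w − 54 = ((1/29)w − 81/841)(29w^3 + 23w^2 − 226w − 312) + ((11781/841)w^2 − (11781/841)w − 70686/841)
  29w^3 + 23w^2 − 226w − 312 = ((24389/11781)w + 43732/11781)((11781/841)w^2 − (11781/841)w − 70686/841) + (0)
Last nonzero remainder: (11781/841)w^2 − (11781/841)w − 70686/841. Dividing through by 11781/841 gives the monic gcd w^2 − w − 6.
Then lcm(f, g) = f·g / gcd(f, g); expanding and making the result monic gives the answer.

3024 − 2532w + 328w^2 + 297w^3 − 211w^4 + 80w^5 − 15w^6 + w^7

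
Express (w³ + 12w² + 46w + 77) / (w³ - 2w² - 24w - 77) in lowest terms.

Euclidean algorithm in ℚ[w]:
  w³ + 12w² + 46w + 77 = (w³ - 2w² - 24w - 77) + (14w² + 70w + 154)
  w³ - 2w² - 24w - 77 = ((1/14)w - 1/2)(14w² + 70w + 154) + (0)
Last nonzero remainder: 14w² + 70w + 154. Dividing through by 14 gives the monic gcd w² + 5w + 11.
Cancel w² + 5w + 11 from numerator and denominator to get the reduced form.

(w + 7)/(w - 7)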